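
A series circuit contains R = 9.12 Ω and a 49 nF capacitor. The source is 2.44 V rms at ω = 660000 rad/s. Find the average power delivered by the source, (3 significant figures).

X_C = 1/(ωC) = 30.9 Ω
Z = 9.12 − j30.9 Ω
|Z| = √(9.12² + 30.9²) = 32.2 Ω
∠Z = arctan(-30.9/9.12) = -73.6°
I = V/|Z| = 75.7 mA
P = VI cos φ = 2.44 × 0.0757 × cos(-73.6°) = 52.2 mW

52.2 mW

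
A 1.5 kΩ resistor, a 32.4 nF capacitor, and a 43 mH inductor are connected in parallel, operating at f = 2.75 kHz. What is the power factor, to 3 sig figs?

ω = 2πf = 17280 rad/s
X_L = ωL = 743 Ω
X_C = 1/(ωC) = 1790 Ω
Parallel: admittances add. Y = 1/R + 1/(jωL) + jωC
Y = (0.000667 − j0.000786) S
|Y| = 0.00103 S → |Z| = 1/|Y| = 970 Ω, ∠Z = −∠Y = 49.7°
cos φ = cos(49.7°) = 0.647

0.647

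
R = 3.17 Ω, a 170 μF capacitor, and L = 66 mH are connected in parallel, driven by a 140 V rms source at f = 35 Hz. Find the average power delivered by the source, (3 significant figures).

ω = 2πf = 219.9 rad/s
X_L = ωL = 14.5 Ω
X_C = 1/(ωC) = 26.7 Ω
Parallel: admittances add. Y = 1/R + 1/(jωL) + jωC
Y = (0.315 − j0.0315) S
|Y| = 0.317 S → |Z| = 1/|Y| = 3.15 Ω, ∠Z = −∠Y = 5.70°
I = V/|Z| = 44.4 A
P = VI cos φ = 140 × 44.4 × cos(5.70°) = 6.18 kW

6.18 kW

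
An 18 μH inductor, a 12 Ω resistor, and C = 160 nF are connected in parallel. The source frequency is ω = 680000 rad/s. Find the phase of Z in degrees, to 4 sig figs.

X_L = ωL = 12.24 Ω
X_C = 1/(ωC) = 9.191 Ω
Parallel: admittances add. Y = 1/R + 1/(jωL) + jωC
Y = (0.08333 + j0.02710) S
|Y| = 0.08763 S → |Z| = 1/|Y| = 11.41 Ω, ∠Z = −∠Y = -18.01°

-18.01°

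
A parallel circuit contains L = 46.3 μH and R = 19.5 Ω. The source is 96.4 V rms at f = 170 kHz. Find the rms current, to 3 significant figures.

5.31 A

ω = 2πf = 1.068e+06 rad/s
X_L = ωL = 49.5 Ω
Parallel: admittances add. Y = 1/R + 1/(jωL)
Y = (0.0513 − j0.0202) S
|Y| = 0.0551 S → |Z| = 1/|Y| = 18.1 Ω, ∠Z = −∠Y = 21.5°
I = V/|Z| = 96.4/18.1 = 5.31 A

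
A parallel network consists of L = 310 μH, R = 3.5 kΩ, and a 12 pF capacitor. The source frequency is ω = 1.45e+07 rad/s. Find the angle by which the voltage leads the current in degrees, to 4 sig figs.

9.628°

X_L = ωL = 4495 Ω
X_C = 1/(ωC) = 5747 Ω
Parallel: admittances add. Y = 1/R + 1/(jωL) + jωC
Y = (0.0002857 − j4.847e-05) S
|Y| = 0.0002898 S → |Z| = 1/|Y| = 3451 Ω, ∠Z = −∠Y = 9.628°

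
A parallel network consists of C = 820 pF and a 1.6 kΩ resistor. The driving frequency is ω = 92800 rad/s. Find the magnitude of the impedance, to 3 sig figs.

1590 Ω

X_C = 1/(ωC) = 13100 Ω
Parallel: admittances add. Y = 1/R + jωC
Y = (0.000625 + j7.61e-05) S
|Y| = 0.000630 S → |Z| = 1/|Y| = 1590 Ω, ∠Z = −∠Y = -6.94°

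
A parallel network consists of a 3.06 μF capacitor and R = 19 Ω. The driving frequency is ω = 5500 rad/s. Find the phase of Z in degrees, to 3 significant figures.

-17.7°

X_C = 1/(ωC) = 59.4 Ω
Parallel: admittances add. Y = 1/R + jωC
Y = (0.0526 + j0.0168) S
|Y| = 0.0553 S → |Z| = 1/|Y| = 18.1 Ω, ∠Z = −∠Y = -17.7°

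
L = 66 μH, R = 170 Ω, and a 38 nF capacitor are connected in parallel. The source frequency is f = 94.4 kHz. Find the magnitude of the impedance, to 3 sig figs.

151 Ω

ω = 2πf = 593100 rad/s
X_L = ωL = 39.1 Ω
X_C = 1/(ωC) = 44.4 Ω
Parallel: admittances add. Y = 1/R + 1/(jωL) + jωC
Y = (0.00588 − j0.00301) S
|Y| = 0.00661 S → |Z| = 1/|Y| = 151 Ω, ∠Z = −∠Y = 27.1°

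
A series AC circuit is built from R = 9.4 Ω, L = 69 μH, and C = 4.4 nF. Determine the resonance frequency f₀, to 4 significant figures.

288.8 kHz

ω₀ = 1/√(LC) = 1/√(6.9e-05 × 4.4e-09) = 1.815e+06 rad/s
f₀ = ω₀/(2π) = 288.8 kHz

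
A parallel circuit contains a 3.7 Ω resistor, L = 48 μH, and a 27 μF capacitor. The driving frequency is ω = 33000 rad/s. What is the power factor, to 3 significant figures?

X_L = ωL = 1.58 Ω
X_C = 1/(ωC) = 1.12 Ω
Parallel: admittances add. Y = 1/R + 1/(jωL) + jωC
Y = (0.270 + j0.260) S
|Y| = 0.375 S → |Z| = 1/|Y| = 2.67 Ω, ∠Z = −∠Y = -43.9°
cos φ = cos(-43.9°) = 0.721

0.721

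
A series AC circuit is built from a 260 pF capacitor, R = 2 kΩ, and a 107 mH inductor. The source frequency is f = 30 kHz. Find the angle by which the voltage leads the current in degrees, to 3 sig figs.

-6.71°

ω = 2πf = 188500 rad/s
X_L = ωL = 20200 Ω
X_C = 1/(ωC) = 20400 Ω
Net reactance X = X_L − X_C = -235 Ω
Z = 2000 − j235 Ω
|Z| = √(2000² + 235²) = 2010 Ω
∠Z = arctan(-235/2000) = -6.71°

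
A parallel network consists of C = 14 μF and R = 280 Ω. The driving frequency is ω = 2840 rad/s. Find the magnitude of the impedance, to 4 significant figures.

X_C = 1/(ωC) = 25.15 Ω
Parallel: admittances add. Y = 1/R + jωC
Y = (0.003571 + j0.03976) S
|Y| = 0.03992 S → |Z| = 1/|Y| = 25.05 Ω, ∠Z = −∠Y = -84.87°

25.05 Ω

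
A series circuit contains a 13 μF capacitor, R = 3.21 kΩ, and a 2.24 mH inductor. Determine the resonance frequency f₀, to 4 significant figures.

932.7 Hz

ω₀ = 1/√(LC) = 1/√(0.00224 × 1.3e-05) = 5860 rad/s
f₀ = ω₀/(2π) = 932.7 Hz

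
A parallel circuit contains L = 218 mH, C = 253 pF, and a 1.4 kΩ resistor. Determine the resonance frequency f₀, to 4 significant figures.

ω₀ = 1/√(LC) = 1/√(0.218 × 2.53e-10) = 134700 rad/s
f₀ = ω₀/(2π) = 21.43 kHz

21.43 kHz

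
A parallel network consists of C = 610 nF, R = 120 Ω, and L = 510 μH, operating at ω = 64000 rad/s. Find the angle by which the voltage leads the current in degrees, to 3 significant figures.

-45.2°

X_L = ωL = 32.6 Ω
X_C = 1/(ωC) = 25.6 Ω
Parallel: admittances add. Y = 1/R + 1/(jωL) + jωC
Y = (0.00833 + j0.00840) S
|Y| = 0.0118 S → |Z| = 1/|Y| = 84.5 Ω, ∠Z = −∠Y = -45.2°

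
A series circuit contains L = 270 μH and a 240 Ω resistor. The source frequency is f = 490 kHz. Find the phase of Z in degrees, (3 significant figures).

73.9°

ω = 2πf = 3.079e+06 rad/s
X_L = ωL = 831 Ω
Z = 240 + j831 Ω
|Z| = √(240² + 831²) = 865 Ω
∠Z = arctan(831/240) = 73.9°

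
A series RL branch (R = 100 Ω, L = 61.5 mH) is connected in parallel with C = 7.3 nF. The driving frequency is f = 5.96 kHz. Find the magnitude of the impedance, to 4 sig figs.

6206 Ω

ω = 2πf = 37450 rad/s
X_L = ωL = 2303 Ω
X_C = 1/(ωC) = 3658 Ω
Branch 1 (R+jX_L): Z₁ = 100.0 + j2303 Ω, |Z₁| = 2305 Ω
Branch 2 (−jX_C): Z₂ = −j3658 Ω
Parallel: Z = Z₁Z₂/(Z₁+Z₂), |Z| = 6206 Ω, ∠Z = 83.29°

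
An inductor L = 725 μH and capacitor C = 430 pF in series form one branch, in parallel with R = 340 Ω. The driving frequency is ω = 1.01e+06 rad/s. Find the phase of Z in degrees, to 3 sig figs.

X_L = ωL = 732 Ω
X_C = 1/(ωC) = 2300 Ω
Branch 1: Z₁ = R = 340 Ω
Branch 2 (series LC): Z₂ = j(X_L − X_C) = −j1570 Ω
Parallel: Z = Z₁Z₂/(Z₁+Z₂), |Z| = 332 Ω, ∠Z = -12.2°

-12.2°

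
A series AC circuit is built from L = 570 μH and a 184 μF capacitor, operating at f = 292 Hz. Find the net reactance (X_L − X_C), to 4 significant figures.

-1.916 Ω

ω = 2πf = 1835 rad/s
X_L = ωL = 1.046 Ω
X_C = 1/(ωC) = 2.962 Ω
X = 1.046 − 2.962 = -1.916 Ω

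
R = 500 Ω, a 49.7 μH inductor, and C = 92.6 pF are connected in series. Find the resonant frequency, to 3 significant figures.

ω₀ = 1/√(LC) = 1/√(4.97e-05 × 9.26e-11) = 1.474e+07 rad/s
f₀ = ω₀/(2π) = 2.35 MHz

2.35 MHz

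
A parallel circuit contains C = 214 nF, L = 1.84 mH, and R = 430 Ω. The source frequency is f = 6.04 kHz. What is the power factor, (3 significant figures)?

0.351

ω = 2πf = 37950 rad/s
X_L = ωL = 69.8 Ω
X_C = 1/(ωC) = 123 Ω
Parallel: admittances add. Y = 1/R + 1/(jωL) + jωC
Y = (0.00233 − j0.00620) S
|Y| = 0.00662 S → |Z| = 1/|Y| = 151 Ω, ∠Z = −∠Y = 69.4°
cos φ = cos(69.4°) = 0.351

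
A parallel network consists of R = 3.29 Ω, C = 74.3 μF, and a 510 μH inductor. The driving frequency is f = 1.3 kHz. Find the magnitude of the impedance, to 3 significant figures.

2.10 Ω

ω = 2πf = 8168 rad/s
X_L = ωL = 4.17 Ω
X_C = 1/(ωC) = 1.65 Ω
Parallel: admittances add. Y = 1/R + 1/(jωL) + jωC
Y = (0.304 + j0.367) S
|Y| = 0.476 S → |Z| = 1/|Y| = 2.10 Ω, ∠Z = −∠Y = -50.4°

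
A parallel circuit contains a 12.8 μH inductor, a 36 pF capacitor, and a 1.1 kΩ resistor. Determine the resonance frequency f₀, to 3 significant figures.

7.41 MHz

ω₀ = 1/√(LC) = 1/√(1.28e-05 × 3.6e-11) = 4.658e+07 rad/s
f₀ = ω₀/(2π) = 7.41 MHz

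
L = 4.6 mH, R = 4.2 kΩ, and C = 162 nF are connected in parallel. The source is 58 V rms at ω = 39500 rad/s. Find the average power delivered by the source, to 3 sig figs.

801 mW

X_L = ωL = 182 Ω
X_C = 1/(ωC) = 156 Ω
Parallel: admittances add. Y = 1/R + 1/(jωL) + jωC
Y = (0.000238 + j0.000895) S
|Y| = 0.000927 S → |Z| = 1/|Y| = 1080 Ω, ∠Z = −∠Y = -75.1°
I = V/|Z| = 53.7 mA
P = VI cos φ = 58 × 0.0537 × cos(-75.1°) = 801 mW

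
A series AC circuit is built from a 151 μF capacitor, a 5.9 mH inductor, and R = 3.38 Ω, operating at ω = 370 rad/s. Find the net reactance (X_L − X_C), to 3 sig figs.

X_L = ωL = 2.18 Ω
X_C = 1/(ωC) = 17.9 Ω
X = 2.18 − 17.9 = -15.7 Ω

-15.7 Ω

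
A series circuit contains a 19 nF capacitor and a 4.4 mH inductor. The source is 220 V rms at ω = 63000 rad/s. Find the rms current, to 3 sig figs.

394 mA

X_L = ωL = 277 Ω
X_C = 1/(ωC) = 835 Ω
Net reactance X = X_L − X_C = -558 Ω
Z = − j558 Ω
|Z| = √(0² + 558²) = 558 Ω
I = V/|Z| = 220/558 = 394 mA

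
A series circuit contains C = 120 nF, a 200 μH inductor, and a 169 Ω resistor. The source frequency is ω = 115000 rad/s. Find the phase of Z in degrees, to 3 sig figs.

X_L = ωL = 23.0 Ω
X_C = 1/(ωC) = 72.5 Ω
Net reactance X = X_L − X_C = -49.5 Ω
Z = 169 − j49.5 Ω
|Z| = √(169² + 49.5²) = 176 Ω
∠Z = arctan(-49.5/169) = -16.3°

-16.3°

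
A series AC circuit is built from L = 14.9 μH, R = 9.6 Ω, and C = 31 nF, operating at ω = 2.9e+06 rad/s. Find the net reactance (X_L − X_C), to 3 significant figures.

X_L = ωL = 43.2 Ω
X_C = 1/(ωC) = 11.1 Ω
X = 43.2 − 11.1 = 32.1 Ω

32.1 Ω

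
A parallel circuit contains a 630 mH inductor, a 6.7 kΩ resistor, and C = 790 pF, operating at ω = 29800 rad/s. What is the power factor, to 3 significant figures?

X_L = ωL = 18800 Ω
X_C = 1/(ωC) = 42500 Ω
Parallel: admittances add. Y = 1/R + 1/(jωL) + jωC
Y = (0.000149 − j2.97e-05) S
|Y| = 0.000152 S → |Z| = 1/|Y| = 6570 Ω, ∠Z = −∠Y = 11.3°
cos φ = cos(11.3°) = 0.981

0.981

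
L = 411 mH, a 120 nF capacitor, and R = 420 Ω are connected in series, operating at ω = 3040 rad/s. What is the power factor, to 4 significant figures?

0.2710

X_L = ωL = 1249 Ω
X_C = 1/(ωC) = 2741 Ω
Net reactance X = X_L − X_C = -1492 Ω
Z = 420.0 − j1492 Ω
|Z| = √(420.0² + 1492²) = 1550 Ω
∠Z = arctan(-1492/420.0) = -74.28°
cos φ = cos(-74.28°) = 0.2710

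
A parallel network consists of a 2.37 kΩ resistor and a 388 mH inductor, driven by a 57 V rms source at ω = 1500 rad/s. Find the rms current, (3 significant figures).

101 mA

X_L = ωL = 582 Ω
Parallel: admittances add. Y = 1/R + 1/(jωL)
Y = (0.000422 − j0.00172) S
|Y| = 0.00177 S → |Z| = 1/|Y| = 565 Ω, ∠Z = −∠Y = 76.2°
I = V/|Z| = 57/565 = 101 mA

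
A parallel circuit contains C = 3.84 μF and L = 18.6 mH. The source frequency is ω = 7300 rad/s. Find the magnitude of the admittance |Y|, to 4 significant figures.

20.67 mS

X_L = ωL = 135.8 Ω
X_C = 1/(ωC) = 35.67 Ω
Parallel: admittances add. Y = 1/(jωL) + jωC
Y = (0 + j0.02067) S
|Y| = 0.02067 S → |Z| = 1/|Y| = 48.39 Ω, ∠Z = −∠Y = -90.00°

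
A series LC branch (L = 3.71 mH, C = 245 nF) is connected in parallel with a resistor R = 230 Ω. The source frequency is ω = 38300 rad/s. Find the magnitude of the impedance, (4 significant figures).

X_L = ωL = 142.1 Ω
X_C = 1/(ωC) = 106.6 Ω
Branch 1: Z₁ = R = 230.0 Ω
Branch 2 (series LC): Z₂ = j(X_L − X_C) = j35.52 Ω
Parallel: Z = Z₁Z₂/(Z₁+Z₂), |Z| = 35.11 Ω, ∠Z = 81.22°

35.11 Ω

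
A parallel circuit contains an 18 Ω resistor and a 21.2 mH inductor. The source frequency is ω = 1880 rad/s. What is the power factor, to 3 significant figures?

X_L = ωL = 39.9 Ω
Parallel: admittances add. Y = 1/R + 1/(jωL)
Y = (0.0556 − j0.0251) S
|Y| = 0.0610 S → |Z| = 1/|Y| = 16.4 Ω, ∠Z = −∠Y = 24.3°
cos φ = cos(24.3°) = 0.911

0.911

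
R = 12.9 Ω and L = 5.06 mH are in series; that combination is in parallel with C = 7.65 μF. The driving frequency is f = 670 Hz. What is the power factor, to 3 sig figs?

0.995

ω = 2πf = 4210 rad/s
X_L = ωL = 21.3 Ω
X_C = 1/(ωC) = 31.1 Ω
Branch 1 (R+jX_L): Z₁ = 12.9 + j21.3 Ω, |Z₁| = 24.9 Ω
Branch 2 (−jX_C): Z₂ = −j31.1 Ω
Parallel: Z = Z₁Z₂/(Z₁+Z₂), |Z| = 47.8 Ω, ∠Z = 5.88°
cos φ = cos(5.88°) = 0.995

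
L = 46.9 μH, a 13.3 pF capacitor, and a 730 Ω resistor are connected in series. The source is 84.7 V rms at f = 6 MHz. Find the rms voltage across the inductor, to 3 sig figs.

ω = 2πf = 3.77e+07 rad/s
X_L = ωL = 1770 Ω
X_C = 1/(ωC) = 1990 Ω
Net reactance X = X_L − X_C = -226 Ω
Z = 730 − j226 Ω
|Z| = √(730² + 226²) = 764 Ω
I = V/|Z| = 111 mA
V_L = I·|Z_L| = 0.111 × 1770 = 196 V

196 V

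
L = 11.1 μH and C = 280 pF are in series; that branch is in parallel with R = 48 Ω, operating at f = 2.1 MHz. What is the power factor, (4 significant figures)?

ω = 2πf = 1.319e+07 rad/s
X_L = ωL = 146.5 Ω
X_C = 1/(ωC) = 270.7 Ω
Branch 1: Z₁ = R = 48.00 Ω
Branch 2 (series LC): Z₂ = j(X_L − X_C) = −j124.2 Ω
Parallel: Z = Z₁Z₂/(Z₁+Z₂), |Z| = 44.77 Ω, ∠Z = -21.13°
cos φ = cos(-21.13°) = 0.9328

0.9328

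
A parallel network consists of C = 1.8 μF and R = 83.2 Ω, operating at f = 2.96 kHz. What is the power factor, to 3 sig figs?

0.338

ω = 2πf = 18600 rad/s
X_C = 1/(ωC) = 29.9 Ω
Parallel: admittances add. Y = 1/R + jωC
Y = (0.0120 + j0.0335) S
|Y| = 0.0356 S → |Z| = 1/|Y| = 28.1 Ω, ∠Z = −∠Y = -70.3°
cos φ = cos(-70.3°) = 0.338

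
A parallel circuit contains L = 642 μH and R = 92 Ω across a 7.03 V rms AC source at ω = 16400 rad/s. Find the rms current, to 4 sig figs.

672.1 mA

X_L = ωL = 10.53 Ω
Parallel: admittances add. Y = 1/R + 1/(jωL)
Y = (0.01087 − j0.09498) S
|Y| = 0.09560 S → |Z| = 1/|Y| = 10.46 Ω, ∠Z = −∠Y = 83.47°
I = V/|Z| = 7.03/10.46 = 672.1 mA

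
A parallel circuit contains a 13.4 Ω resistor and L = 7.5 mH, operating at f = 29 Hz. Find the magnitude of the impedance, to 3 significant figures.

ω = 2πf = 182.2 rad/s
X_L = ωL = 1.37 Ω
Parallel: admittances add. Y = 1/R + 1/(jωL)
Y = (0.0746 − j0.732) S
|Y| = 0.736 S → |Z| = 1/|Y| = 1.36 Ω, ∠Z = −∠Y = 84.2°

1.36 Ω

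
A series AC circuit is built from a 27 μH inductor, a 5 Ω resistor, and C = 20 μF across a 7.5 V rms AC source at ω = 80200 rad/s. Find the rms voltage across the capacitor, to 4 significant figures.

0.8936 V

X_L = ωL = 2.165 Ω
X_C = 1/(ωC) = 0.6234 Ω
Net reactance X = X_L − X_C = 1.542 Ω
Z = 5.000 + j1.542 Ω
|Z| = √(5.000² + 1.542²) = 5.232 Ω
I = V/|Z| = 1.433 A
V_C = I·|Z_C| = 1.433 × 0.6234 = 0.8936 V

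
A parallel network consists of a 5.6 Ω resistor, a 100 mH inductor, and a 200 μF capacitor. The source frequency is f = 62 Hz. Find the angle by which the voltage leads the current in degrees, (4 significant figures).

ω = 2πf = 389.6 rad/s
X_L = ωL = 38.96 Ω
X_C = 1/(ωC) = 12.84 Ω
Parallel: admittances add. Y = 1/R + 1/(jωL) + jωC
Y = (0.1786 + j0.05224) S
|Y| = 0.1861 S → |Z| = 1/|Y| = 5.375 Ω, ∠Z = −∠Y = -16.31°

-16.31°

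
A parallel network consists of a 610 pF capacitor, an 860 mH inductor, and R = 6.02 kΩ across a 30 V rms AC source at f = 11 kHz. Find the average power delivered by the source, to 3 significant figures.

150 mW

ω = 2πf = 69120 rad/s
X_L = ωL = 59400 Ω
X_C = 1/(ωC) = 23700 Ω
Parallel: admittances add. Y = 1/R + 1/(jωL) + jωC
Y = (0.000166 + j2.53e-05) S
|Y| = 0.000168 S → |Z| = 1/|Y| = 5950 Ω, ∠Z = −∠Y = -8.67°
I = V/|Z| = 5.04 mA
P = VI cos φ = 30 × 0.00504 × cos(-8.67°) = 150 mW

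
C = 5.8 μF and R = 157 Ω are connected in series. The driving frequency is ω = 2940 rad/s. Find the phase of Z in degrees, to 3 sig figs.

-20.5°

X_C = 1/(ωC) = 58.6 Ω
Z = 157 − j58.6 Ω
|Z| = √(157² + 58.6²) = 168 Ω
∠Z = arctan(-58.6/157) = -20.5°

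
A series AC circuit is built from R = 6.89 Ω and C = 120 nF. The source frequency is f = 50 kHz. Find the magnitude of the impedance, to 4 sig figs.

27.41 Ω

ω = 2πf = 314200 rad/s
X_C = 1/(ωC) = 26.53 Ω
Z = 6.890 − j26.53 Ω
|Z| = √(6.890² + 26.53²) = 27.41 Ω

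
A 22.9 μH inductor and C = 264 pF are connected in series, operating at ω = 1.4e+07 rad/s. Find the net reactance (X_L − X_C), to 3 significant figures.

50.0 Ω

X_L = ωL = 321 Ω
X_C = 1/(ωC) = 271 Ω
X = 321 − 271 = 50.0 Ω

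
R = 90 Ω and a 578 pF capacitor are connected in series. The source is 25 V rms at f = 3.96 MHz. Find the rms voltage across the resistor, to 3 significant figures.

ω = 2πf = 2.488e+07 rad/s
X_C = 1/(ωC) = 69.5 Ω
Z = 90.0 − j69.5 Ω
|Z| = √(90.0² + 69.5²) = 114 Ω
I = V/|Z| = 220 mA
V_R = I·|Z_R| = 0.220 × 90.0 = 19.8 V

19.8 V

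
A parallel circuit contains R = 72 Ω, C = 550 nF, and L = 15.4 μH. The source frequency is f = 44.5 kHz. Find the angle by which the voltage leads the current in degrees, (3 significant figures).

80.0°

ω = 2πf = 279600 rad/s
X_L = ωL = 4.31 Ω
X_C = 1/(ωC) = 6.50 Ω
Parallel: admittances add. Y = 1/R + 1/(jωL) + jωC
Y = (0.0139 − j0.0785) S
|Y| = 0.0797 S → |Z| = 1/|Y| = 12.6 Ω, ∠Z = −∠Y = 80.0°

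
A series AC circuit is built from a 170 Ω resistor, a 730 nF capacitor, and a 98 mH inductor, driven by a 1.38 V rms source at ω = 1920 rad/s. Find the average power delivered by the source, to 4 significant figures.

X_L = ωL = 188.2 Ω
X_C = 1/(ωC) = 713.5 Ω
Net reactance X = X_L − X_C = -525.3 Ω
Z = 170.0 − j525.3 Ω
|Z| = √(170.0² + 525.3²) = 552.1 Ω
∠Z = arctan(-525.3/170.0) = -72.07°
I = V/|Z| = 2.499 mA
P = VI cos φ = 1.38 × 0.002499 × cos(-72.07°) = 1.062 mW

1.062 mW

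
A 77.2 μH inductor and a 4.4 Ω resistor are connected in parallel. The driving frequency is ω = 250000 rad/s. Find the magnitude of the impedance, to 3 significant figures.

X_L = ωL = 19.3 Ω
Parallel: admittances add. Y = 1/R + 1/(jωL)
Y = (0.227 − j0.0518) S
|Y| = 0.233 S → |Z| = 1/|Y| = 4.29 Ω, ∠Z = −∠Y = 12.8°

4.29 Ω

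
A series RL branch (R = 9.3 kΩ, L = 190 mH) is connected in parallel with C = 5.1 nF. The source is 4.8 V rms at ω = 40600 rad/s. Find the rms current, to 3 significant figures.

801 μA

X_L = ωL = 7710 Ω
X_C = 1/(ωC) = 4830 Ω
Branch 1 (R+jX_L): Z₁ = 9300 + j7710 Ω, |Z₁| = 12100 Ω
Branch 2 (−jX_C): Z₂ = −j4830 Ω
Parallel: Z = Z₁Z₂/(Z₁+Z₂), |Z| = 5990 Ω, ∠Z = -67.6°
I = V/|Z| = 4.8/5990 = 801 μA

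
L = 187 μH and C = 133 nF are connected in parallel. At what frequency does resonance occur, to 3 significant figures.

ω₀ = 1/√(LC) = 1/√(0.000187 × 1.33e-07) = 200500 rad/s
f₀ = ω₀/(2π) = 31.9 kHz

31.9 kHz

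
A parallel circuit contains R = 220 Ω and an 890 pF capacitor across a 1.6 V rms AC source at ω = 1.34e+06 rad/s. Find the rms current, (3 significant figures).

X_C = 1/(ωC) = 839 Ω
Parallel: admittances add. Y = 1/R + jωC
Y = (0.00455 + j0.00119) S
|Y| = 0.00470 S → |Z| = 1/|Y| = 213 Ω, ∠Z = −∠Y = -14.7°
I = V/|Z| = 1.6/213 = 7.52 mA

7.52 mA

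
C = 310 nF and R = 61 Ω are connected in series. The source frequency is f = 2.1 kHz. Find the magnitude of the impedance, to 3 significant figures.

ω = 2πf = 13190 rad/s
X_C = 1/(ωC) = 244 Ω
Z = 61.0 − j244 Ω
|Z| = √(61.0² + 244²) = 252 Ω

252 Ω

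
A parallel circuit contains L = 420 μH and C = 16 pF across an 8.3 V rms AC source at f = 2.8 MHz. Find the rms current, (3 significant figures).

ω = 2πf = 1.759e+07 rad/s
X_L = ωL = 7390 Ω
X_C = 1/(ωC) = 3550 Ω
Parallel: admittances add. Y = 1/(jωL) + jωC
Y = (0 + j0.000146) S
|Y| = 0.000146 S → |Z| = 1/|Y| = 6840 Ω, ∠Z = −∠Y = -90.0°
I = V/|Z| = 8.3/6840 = 1.21 mA

1.21 mA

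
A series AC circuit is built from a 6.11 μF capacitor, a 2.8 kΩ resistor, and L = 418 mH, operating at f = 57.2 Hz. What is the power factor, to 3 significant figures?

ω = 2πf = 359.4 rad/s
X_L = ωL = 150 Ω
X_C = 1/(ωC) = 455 Ω
Net reactance X = X_L − X_C = -305 Ω
Z = 2800 − j305 Ω
|Z| = √(2800² + 305²) = 2820 Ω
∠Z = arctan(-305/2800) = -6.22°
cos φ = cos(-6.22°) = 0.994

0.994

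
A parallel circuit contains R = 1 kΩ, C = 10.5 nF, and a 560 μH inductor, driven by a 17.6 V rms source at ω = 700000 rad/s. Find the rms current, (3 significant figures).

86.3 mA

X_L = ωL = 392 Ω
X_C = 1/(ωC) = 136 Ω
Parallel: admittances add. Y = 1/R + 1/(jωL) + jωC
Y = (0.00100 + j0.00480) S
|Y| = 0.00490 S → |Z| = 1/|Y| = 204 Ω, ∠Z = −∠Y = -78.2°
I = V/|Z| = 17.6/204 = 86.3 mA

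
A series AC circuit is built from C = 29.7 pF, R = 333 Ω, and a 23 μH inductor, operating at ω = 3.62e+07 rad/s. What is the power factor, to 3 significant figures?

0.960

X_L = ωL = 833 Ω
X_C = 1/(ωC) = 930 Ω
Net reactance X = X_L − X_C = -97.5 Ω
Z = 333 − j97.5 Ω
|Z| = √(333² + 97.5²) = 347 Ω
∠Z = arctan(-97.5/333) = -16.3°
cos φ = cos(-16.3°) = 0.960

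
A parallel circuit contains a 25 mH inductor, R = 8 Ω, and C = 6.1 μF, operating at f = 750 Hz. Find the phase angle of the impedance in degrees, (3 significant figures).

ω = 2πf = 4712 rad/s
X_L = ωL = 118 Ω
X_C = 1/(ωC) = 34.8 Ω
Parallel: admittances add. Y = 1/R + 1/(jωL) + jωC
Y = (0.125 + j0.0203) S
|Y| = 0.127 S → |Z| = 1/|Y| = 7.90 Ω, ∠Z = −∠Y = -9.21°

-9.21°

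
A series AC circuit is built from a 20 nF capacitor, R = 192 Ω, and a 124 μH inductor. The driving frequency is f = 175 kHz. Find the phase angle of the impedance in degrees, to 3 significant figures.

ω = 2πf = 1.1e+06 rad/s
X_L = ωL = 136 Ω
X_C = 1/(ωC) = 45.5 Ω
Net reactance X = X_L − X_C = 90.9 Ω
Z = 192 + j90.9 Ω
|Z| = √(192² + 90.9²) = 212 Ω
∠Z = arctan(90.9/192) = 25.3°

25.3°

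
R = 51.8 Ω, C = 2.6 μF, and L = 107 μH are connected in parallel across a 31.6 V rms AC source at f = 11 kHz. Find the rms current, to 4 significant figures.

ω = 2πf = 69120 rad/s
X_L = ωL = 7.395 Ω
X_C = 1/(ωC) = 5.565 Ω
Parallel: admittances add. Y = 1/R + 1/(jωL) + jωC
Y = (0.01931 + j0.04448) S
|Y| = 0.04849 S → |Z| = 1/|Y| = 20.62 Ω, ∠Z = −∠Y = -66.54°
I = V/|Z| = 31.6/20.62 = 1.532 A

1.532 A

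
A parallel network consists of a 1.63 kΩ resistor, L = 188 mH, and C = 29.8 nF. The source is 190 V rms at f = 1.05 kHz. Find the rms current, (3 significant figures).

ω = 2πf = 6597 rad/s
X_L = ωL = 1240 Ω
X_C = 1/(ωC) = 5090 Ω
Parallel: admittances add. Y = 1/R + 1/(jωL) + jωC
Y = (0.000613 − j0.000610) S
|Y| = 0.000865 S → |Z| = 1/|Y| = 1160 Ω, ∠Z = −∠Y = 44.8°
I = V/|Z| = 190/1160 = 164 mA

164 mA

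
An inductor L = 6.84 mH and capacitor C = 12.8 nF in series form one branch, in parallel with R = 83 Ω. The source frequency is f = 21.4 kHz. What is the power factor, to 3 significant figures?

0.971

ω = 2πf = 134500 rad/s
X_L = ωL = 920 Ω
X_C = 1/(ωC) = 581 Ω
Branch 1: Z₁ = R = 83.0 Ω
Branch 2 (series LC): Z₂ = j(X_L − X_C) = j339 Ω
Parallel: Z = Z₁Z₂/(Z₁+Z₂), |Z| = 80.6 Ω, ∠Z = 13.8°
cos φ = cos(13.8°) = 0.971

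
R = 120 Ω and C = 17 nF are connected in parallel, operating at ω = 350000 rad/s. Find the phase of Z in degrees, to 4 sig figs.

X_C = 1/(ωC) = 168.1 Ω
Parallel: admittances add. Y = 1/R + jωC
Y = (0.008333 + j0.005950) S
|Y| = 0.01024 S → |Z| = 1/|Y| = 97.66 Ω, ∠Z = −∠Y = -35.53°

-35.53°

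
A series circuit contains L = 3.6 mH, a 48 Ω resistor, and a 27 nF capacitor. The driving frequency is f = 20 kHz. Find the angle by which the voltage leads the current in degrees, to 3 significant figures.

73.1°

ω = 2πf = 125700 rad/s
X_L = ωL = 452 Ω
X_C = 1/(ωC) = 295 Ω
Net reactance X = X_L − X_C = 158 Ω
Z = 48.0 + j158 Ω
|Z| = √(48.0² + 158²) = 165 Ω
∠Z = arctan(158/48.0) = 73.1°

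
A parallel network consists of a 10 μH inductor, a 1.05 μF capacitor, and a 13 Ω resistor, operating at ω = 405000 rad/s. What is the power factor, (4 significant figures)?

X_L = ωL = 4.050 Ω
X_C = 1/(ωC) = 2.352 Ω
Parallel: admittances add. Y = 1/R + 1/(jωL) + jωC
Y = (0.07692 + j0.1783) S
|Y| = 0.1942 S → |Z| = 1/|Y| = 5.149 Ω, ∠Z = −∠Y = -66.67°
cos φ = cos(-66.67°) = 0.3961

0.3961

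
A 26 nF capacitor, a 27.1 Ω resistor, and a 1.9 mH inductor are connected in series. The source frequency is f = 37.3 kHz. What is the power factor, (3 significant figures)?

ω = 2πf = 234400 rad/s
X_L = ωL = 445 Ω
X_C = 1/(ωC) = 164 Ω
Net reactance X = X_L − X_C = 281 Ω
Z = 27.1 + j281 Ω
|Z| = √(27.1² + 281²) = 282 Ω
∠Z = arctan(281/27.1) = 84.5°
cos φ = cos(84.5°) = 0.0959

0.0959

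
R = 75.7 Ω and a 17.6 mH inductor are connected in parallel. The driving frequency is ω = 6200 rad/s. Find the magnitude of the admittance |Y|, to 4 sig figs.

X_L = ωL = 109.1 Ω
Parallel: admittances add. Y = 1/R + 1/(jωL)
Y = (0.01321 − j0.009164) S
|Y| = 0.01608 S → |Z| = 1/|Y| = 62.20 Ω, ∠Z = −∠Y = 34.75°

16.08 mS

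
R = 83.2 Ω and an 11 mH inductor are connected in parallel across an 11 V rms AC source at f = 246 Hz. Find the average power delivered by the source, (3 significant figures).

1.45 W

ω = 2πf = 1546 rad/s
X_L = ωL = 17.0 Ω
Parallel: admittances add. Y = 1/R + 1/(jωL)
Y = (0.0120 − j0.0588) S
|Y| = 0.0600 S → |Z| = 1/|Y| = 16.7 Ω, ∠Z = −∠Y = 78.5°
I = V/|Z| = 660 mA
P = VI cos φ = 11 × 0.660 × cos(78.5°) = 1.45 W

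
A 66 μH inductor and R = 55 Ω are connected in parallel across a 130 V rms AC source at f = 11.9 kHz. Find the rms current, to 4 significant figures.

26.45 A

ω = 2πf = 74770 rad/s
X_L = ωL = 4.935 Ω
Parallel: admittances add. Y = 1/R + 1/(jωL)
Y = (0.01818 − j0.2026) S
|Y| = 0.2035 S → |Z| = 1/|Y| = 4.915 Ω, ∠Z = −∠Y = 84.87°
I = V/|Z| = 130/4.915 = 26.45 A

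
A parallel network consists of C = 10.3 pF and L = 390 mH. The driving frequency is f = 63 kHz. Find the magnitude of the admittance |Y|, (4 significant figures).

2.400 μS

ω = 2πf = 395800 rad/s
X_L = ωL = 154400 Ω
X_C = 1/(ωC) = 245300 Ω
Parallel: admittances add. Y = 1/(jωL) + jωC
Y = (0 − j2.4e-06) S
|Y| = 2.4e-06 S → |Z| = 1/|Y| = 416600 Ω, ∠Z = −∠Y = 90.00°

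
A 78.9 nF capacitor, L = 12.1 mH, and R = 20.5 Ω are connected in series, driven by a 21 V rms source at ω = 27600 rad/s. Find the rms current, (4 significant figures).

165.5 mA

X_L = ωL = 334.0 Ω
X_C = 1/(ωC) = 459.2 Ω
Net reactance X = X_L − X_C = -125.3 Ω
Z = 20.50 − j125.3 Ω
|Z| = √(20.50² + 125.3²) = 126.9 Ω
I = V/|Z| = 21/126.9 = 165.5 mA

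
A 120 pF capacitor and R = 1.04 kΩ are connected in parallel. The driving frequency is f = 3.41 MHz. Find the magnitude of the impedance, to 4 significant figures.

364.3 Ω

ω = 2πf = 2.143e+07 rad/s
X_C = 1/(ωC) = 388.9 Ω
Parallel: admittances add. Y = 1/R + jωC
Y = (0.0009615 + j0.002571) S
|Y| = 0.002745 S → |Z| = 1/|Y| = 364.3 Ω, ∠Z = −∠Y = -69.50°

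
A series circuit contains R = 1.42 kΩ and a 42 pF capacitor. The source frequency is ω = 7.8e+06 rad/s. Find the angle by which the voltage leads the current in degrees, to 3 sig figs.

X_C = 1/(ωC) = 3050 Ω
Z = 1420 − j3050 Ω
|Z| = √(1420² + 3050²) = 3370 Ω
∠Z = arctan(-3050/1420) = -65.1°

-65.1°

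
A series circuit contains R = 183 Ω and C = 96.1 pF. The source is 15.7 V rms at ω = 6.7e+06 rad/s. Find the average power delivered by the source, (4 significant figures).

X_C = 1/(ωC) = 1553 Ω
Z = 183.0 − j1553 Ω
|Z| = √(183.0² + 1553²) = 1564 Ω
∠Z = arctan(-1553/183.0) = -83.28°
I = V/|Z| = 10.04 mA
P = VI cos φ = 15.7 × 0.01004 × cos(-83.28°) = 18.44 mW

18.44 mW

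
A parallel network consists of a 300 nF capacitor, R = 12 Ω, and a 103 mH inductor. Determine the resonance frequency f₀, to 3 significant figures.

ω₀ = 1/√(LC) = 1/√(0.103 × 3e-07) = 5689 rad/s
f₀ = ω₀/(2π) = 905 Hz

905 Hz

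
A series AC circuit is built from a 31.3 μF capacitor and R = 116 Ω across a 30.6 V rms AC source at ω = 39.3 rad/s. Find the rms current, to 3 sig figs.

X_C = 1/(ωC) = 813 Ω
Z = 116 − j813 Ω
|Z| = √(116² + 813²) = 821 Ω
I = V/|Z| = 30.6/821 = 37.3 mA

37.3 mA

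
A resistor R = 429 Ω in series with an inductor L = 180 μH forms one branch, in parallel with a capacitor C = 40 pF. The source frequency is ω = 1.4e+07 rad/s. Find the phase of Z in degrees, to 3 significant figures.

X_L = ωL = 2520 Ω
X_C = 1/(ωC) = 1790 Ω
Branch 1 (R+jX_L): Z₁ = 429 + j2520 Ω, |Z₁| = 2560 Ω
Branch 2 (−jX_C): Z₂ = −j1790 Ω
Parallel: Z = Z₁Z₂/(Z₁+Z₂), |Z| = 5370 Ω, ∠Z = -69.4°

-69.4°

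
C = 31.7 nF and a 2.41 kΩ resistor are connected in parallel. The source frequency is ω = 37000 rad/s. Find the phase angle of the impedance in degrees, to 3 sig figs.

-70.5°

X_C = 1/(ωC) = 853 Ω
Parallel: admittances add. Y = 1/R + jωC
Y = (0.000415 + j0.00117) S
|Y| = 0.00124 S → |Z| = 1/|Y| = 804 Ω, ∠Z = −∠Y = -70.5°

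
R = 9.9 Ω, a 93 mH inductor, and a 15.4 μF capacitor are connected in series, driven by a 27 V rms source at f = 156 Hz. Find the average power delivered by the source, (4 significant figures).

ω = 2πf = 980.2 rad/s
X_L = ωL = 91.16 Ω
X_C = 1/(ωC) = 66.25 Ω
Net reactance X = X_L − X_C = 24.91 Ω
Z = 9.900 + j24.91 Ω
|Z| = √(9.900² + 24.91²) = 26.80 Ω
∠Z = arctan(24.91/9.900) = 68.32°
I = V/|Z| = 1.007 A
P = VI cos φ = 27 × 1.007 × cos(68.32°) = 10.05 W

10.05 W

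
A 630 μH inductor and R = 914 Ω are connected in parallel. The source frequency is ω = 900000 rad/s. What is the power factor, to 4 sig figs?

0.5272

X_L = ωL = 567.0 Ω
Parallel: admittances add. Y = 1/R + 1/(jωL)
Y = (0.001094 − j0.001764) S
|Y| = 0.002075 S → |Z| = 1/|Y| = 481.8 Ω, ∠Z = −∠Y = 58.19°
cos φ = cos(58.19°) = 0.5272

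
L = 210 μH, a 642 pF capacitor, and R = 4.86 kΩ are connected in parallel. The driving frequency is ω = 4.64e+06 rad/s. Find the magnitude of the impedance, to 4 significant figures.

509.3 Ω

X_L = ωL = 974.4 Ω
X_C = 1/(ωC) = 335.7 Ω
Parallel: admittances add. Y = 1/R + 1/(jωL) + jωC
Y = (0.0002058 + j0.001953) S
|Y| = 0.001963 S → |Z| = 1/|Y| = 509.3 Ω, ∠Z = −∠Y = -83.98°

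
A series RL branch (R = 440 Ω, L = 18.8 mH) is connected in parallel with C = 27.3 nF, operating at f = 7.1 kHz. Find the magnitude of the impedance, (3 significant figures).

1770 Ω

ω = 2πf = 44610 rad/s
X_L = ωL = 839 Ω
X_C = 1/(ωC) = 821 Ω
Branch 1 (R+jX_L): Z₁ = 440 + j839 Ω, |Z₁| = 947 Ω
Branch 2 (−jX_C): Z₂ = −j821 Ω
Parallel: Z = Z₁Z₂/(Z₁+Z₂), |Z| = 1770 Ω, ∠Z = -30.0°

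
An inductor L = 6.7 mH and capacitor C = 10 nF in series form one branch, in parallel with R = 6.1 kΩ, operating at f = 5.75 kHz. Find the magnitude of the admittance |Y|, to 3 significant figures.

ω = 2πf = 36130 rad/s
X_L = ωL = 242 Ω
X_C = 1/(ωC) = 2770 Ω
Branch 1: Z₁ = R = 6100 Ω
Branch 2 (series LC): Z₂ = j(X_L − X_C) = −j2530 Ω
Parallel: Z = Z₁Z₂/(Z₁+Z₂), |Z| = 2330 Ω, ∠Z = -67.5°
|Y| = 1/|Z| = 429 μS

429 μS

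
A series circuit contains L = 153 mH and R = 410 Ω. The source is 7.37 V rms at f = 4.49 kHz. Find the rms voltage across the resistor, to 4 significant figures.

ω = 2πf = 28210 rad/s
X_L = ωL = 4316 Ω
Z = 410.0 + j4316 Ω
|Z| = √(410.0² + 4316²) = 4336 Ω
I = V/|Z| = 1.700 mA
V_R = I·|Z_R| = 0.001700 × 410.0 = 0.6969 V

0.6969 V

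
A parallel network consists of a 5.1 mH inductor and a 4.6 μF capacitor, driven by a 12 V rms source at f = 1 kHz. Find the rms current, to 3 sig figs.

ω = 2πf = 6283 rad/s
X_L = ωL = 32.0 Ω
X_C = 1/(ωC) = 34.6 Ω
Parallel: admittances add. Y = 1/(jωL) + jωC
Y = (0 − j0.00230) S
|Y| = 0.00230 S → |Z| = 1/|Y| = 434 Ω, ∠Z = −∠Y = 90.0°
I = V/|Z| = 12/434 = 27.7 mA

27.7 mA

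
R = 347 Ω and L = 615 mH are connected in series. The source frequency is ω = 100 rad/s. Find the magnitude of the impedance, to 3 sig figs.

X_L = ωL = 61.5 Ω
Z = 347 + j61.5 Ω
|Z| = √(347² + 61.5²) = 352 Ω

352 Ω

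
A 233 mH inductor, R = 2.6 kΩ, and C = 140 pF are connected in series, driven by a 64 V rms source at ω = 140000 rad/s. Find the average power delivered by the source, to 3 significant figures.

X_L = ωL = 32600 Ω
X_C = 1/(ωC) = 51000 Ω
Net reactance X = X_L − X_C = -18400 Ω
Z = 2600 − j18400 Ω
|Z| = √(2600² + 18400²) = 18600 Ω
∠Z = arctan(-18400/2600) = -82.0°
I = V/|Z| = 3.44 mA
P = VI cos φ = 64 × 0.00344 × cos(-82.0°) = 30.8 mW

30.8 mW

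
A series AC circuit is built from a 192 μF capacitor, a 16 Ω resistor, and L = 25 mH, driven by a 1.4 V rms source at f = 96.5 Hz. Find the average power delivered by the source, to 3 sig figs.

105 mW

ω = 2πf = 606.3 rad/s
X_L = ωL = 15.2 Ω
X_C = 1/(ωC) = 8.59 Ω
Net reactance X = X_L − X_C = 6.57 Ω
Z = 16.0 + j6.57 Ω
|Z| = √(16.0² + 6.57²) = 17.3 Ω
∠Z = arctan(6.57/16.0) = 22.3°
I = V/|Z| = 80.9 mA
P = VI cos φ = 1.4 × 0.0809 × cos(22.3°) = 105 mW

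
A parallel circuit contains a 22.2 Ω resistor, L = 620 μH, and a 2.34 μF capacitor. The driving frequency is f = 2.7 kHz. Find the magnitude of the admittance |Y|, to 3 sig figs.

ω = 2πf = 16960 rad/s
X_L = ωL = 10.5 Ω
X_C = 1/(ωC) = 25.2 Ω
Parallel: admittances add. Y = 1/R + 1/(jωL) + jωC
Y = (0.0450 − j0.0554) S
|Y| = 0.0714 S → |Z| = 1/|Y| = 14.0 Ω, ∠Z = −∠Y = 50.9°

71.4 mS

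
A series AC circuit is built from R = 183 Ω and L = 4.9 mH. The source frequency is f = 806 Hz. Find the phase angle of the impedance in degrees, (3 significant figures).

ω = 2πf = 5064 rad/s
X_L = ωL = 24.8 Ω
Z = 183 + j24.8 Ω
|Z| = √(183² + 24.8²) = 185 Ω
∠Z = arctan(24.8/183) = 7.72°

7.72°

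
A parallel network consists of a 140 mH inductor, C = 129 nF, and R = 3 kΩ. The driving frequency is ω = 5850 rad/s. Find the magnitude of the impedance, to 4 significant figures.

1744 Ω

X_L = ωL = 819.0 Ω
X_C = 1/(ωC) = 1325 Ω
Parallel: admittances add. Y = 1/R + 1/(jωL) + jωC
Y = (0.0003333 − j0.0004664) S
|Y| = 0.0005732 S → |Z| = 1/|Y| = 1744 Ω, ∠Z = −∠Y = 54.44°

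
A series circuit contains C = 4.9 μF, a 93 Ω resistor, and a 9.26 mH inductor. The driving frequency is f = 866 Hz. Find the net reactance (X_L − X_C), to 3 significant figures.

12.9 Ω

ω = 2πf = 5441 rad/s
X_L = ωL = 50.4 Ω
X_C = 1/(ωC) = 37.5 Ω
X = 50.4 − 37.5 = 12.9 Ω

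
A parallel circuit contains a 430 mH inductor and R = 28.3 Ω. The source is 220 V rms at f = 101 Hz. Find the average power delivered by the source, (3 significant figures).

1.71 kW

ω = 2πf = 634.6 rad/s
X_L = ωL = 273 Ω
Parallel: admittances add. Y = 1/R + 1/(jωL)
Y = (0.0353 − j0.00366) S
|Y| = 0.0355 S → |Z| = 1/|Y| = 28.1 Ω, ∠Z = −∠Y = 5.92°
I = V/|Z| = 7.82 A
P = VI cos φ = 220 × 7.82 × cos(5.92°) = 1.71 kW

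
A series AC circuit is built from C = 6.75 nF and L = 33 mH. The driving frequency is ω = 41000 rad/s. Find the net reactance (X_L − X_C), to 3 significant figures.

-2260 Ω

X_L = ωL = 1350 Ω
X_C = 1/(ωC) = 3610 Ω
X = 1350 − 3610 = -2260 Ω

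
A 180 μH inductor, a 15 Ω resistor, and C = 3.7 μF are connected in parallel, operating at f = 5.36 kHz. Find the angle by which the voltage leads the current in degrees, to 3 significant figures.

ω = 2πf = 33680 rad/s
X_L = ωL = 6.06 Ω
X_C = 1/(ωC) = 8.03 Ω
Parallel: admittances add. Y = 1/R + 1/(jωL) + jωC
Y = (0.0667 − j0.0404) S
|Y| = 0.0779 S → |Z| = 1/|Y| = 12.8 Ω, ∠Z = −∠Y = 31.2°

31.2°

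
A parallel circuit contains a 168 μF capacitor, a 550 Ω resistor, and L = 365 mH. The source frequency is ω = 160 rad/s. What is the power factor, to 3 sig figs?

0.183

X_L = ωL = 58.4 Ω
X_C = 1/(ωC) = 37.2 Ω
Parallel: admittances add. Y = 1/R + 1/(jωL) + jωC
Y = (0.00182 + j0.00976) S
|Y| = 0.00992 S → |Z| = 1/|Y| = 101 Ω, ∠Z = −∠Y = -79.4°
cos φ = cos(-79.4°) = 0.183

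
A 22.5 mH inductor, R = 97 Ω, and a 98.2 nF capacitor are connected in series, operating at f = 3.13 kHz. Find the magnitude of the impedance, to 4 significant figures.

122.8 Ω

ω = 2πf = 19670 rad/s
X_L = ωL = 442.5 Ω
X_C = 1/(ωC) = 517.8 Ω
Net reactance X = X_L − X_C = -75.31 Ω
Z = 97.00 − j75.31 Ω
|Z| = √(97.00² + 75.31²) = 122.8 Ω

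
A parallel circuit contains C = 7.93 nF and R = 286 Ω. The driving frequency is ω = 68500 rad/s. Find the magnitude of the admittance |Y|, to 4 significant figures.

3.538 mS

X_C = 1/(ωC) = 1841 Ω
Parallel: admittances add. Y = 1/R + jωC
Y = (0.003497 + j0.0005432) S
|Y| = 0.003538 S → |Z| = 1/|Y| = 282.6 Ω, ∠Z = −∠Y = -8.831°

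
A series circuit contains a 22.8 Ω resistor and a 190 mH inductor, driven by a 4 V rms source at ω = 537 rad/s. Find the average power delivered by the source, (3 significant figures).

X_L = ωL = 102 Ω
Z = 22.8 + j102 Ω
|Z| = √(22.8² + 102²) = 105 Ω
∠Z = arctan(102/22.8) = 77.4°
I = V/|Z| = 38.3 mA
P = VI cos φ = 4 × 0.0383 × cos(77.4°) = 33.4 mW

33.4 mW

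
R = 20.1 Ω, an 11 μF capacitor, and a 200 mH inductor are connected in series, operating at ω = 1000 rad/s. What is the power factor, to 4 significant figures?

0.1812

X_L = ωL = 200.0 Ω
X_C = 1/(ωC) = 90.91 Ω
Net reactance X = X_L − X_C = 109.1 Ω
Z = 20.10 + j109.1 Ω
|Z| = √(20.10² + 109.1²) = 110.9 Ω
∠Z = arctan(109.1/20.10) = 79.56°
cos φ = cos(79.56°) = 0.1812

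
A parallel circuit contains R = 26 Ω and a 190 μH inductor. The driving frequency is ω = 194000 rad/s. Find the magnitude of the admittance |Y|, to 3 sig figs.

47.1 mS

X_L = ωL = 36.9 Ω
Parallel: admittances add. Y = 1/R + 1/(jωL)
Y = (0.0385 − j0.0271) S
|Y| = 0.0471 S → |Z| = 1/|Y| = 21.2 Ω, ∠Z = −∠Y = 35.2°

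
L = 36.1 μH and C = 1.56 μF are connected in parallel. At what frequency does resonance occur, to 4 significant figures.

21.21 kHz

ω₀ = 1/√(LC) = 1/√(3.61e-05 × 1.56e-06) = 133300 rad/s
f₀ = ω₀/(2π) = 21.21 kHz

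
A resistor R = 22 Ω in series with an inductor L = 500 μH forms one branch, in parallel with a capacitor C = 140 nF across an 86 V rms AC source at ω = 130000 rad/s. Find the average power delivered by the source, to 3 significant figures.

34.6 W

X_L = ωL = 65.0 Ω
X_C = 1/(ωC) = 54.9 Ω
Branch 1 (R+jX_L): Z₁ = 22.0 + j65.0 Ω, |Z₁| = 68.6 Ω
Branch 2 (−jX_C): Z₂ = −j54.9 Ω
Parallel: Z = Z₁Z₂/(Z₁+Z₂), |Z| = 156 Ω, ∠Z = -43.3°
I = V/|Z| = 552 mA
P = VI cos φ = 86 × 0.552 × cos(-43.3°) = 34.6 W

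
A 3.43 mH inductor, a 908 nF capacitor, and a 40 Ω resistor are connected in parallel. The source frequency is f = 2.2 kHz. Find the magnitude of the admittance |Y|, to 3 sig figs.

ω = 2πf = 13820 rad/s
X_L = ωL = 47.4 Ω
X_C = 1/(ωC) = 79.7 Ω
Parallel: admittances add. Y = 1/R + 1/(jωL) + jωC
Y = (0.0250 − j0.00854) S
|Y| = 0.0264 S → |Z| = 1/|Y| = 37.9 Ω, ∠Z = −∠Y = 18.9°

26.4 mS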